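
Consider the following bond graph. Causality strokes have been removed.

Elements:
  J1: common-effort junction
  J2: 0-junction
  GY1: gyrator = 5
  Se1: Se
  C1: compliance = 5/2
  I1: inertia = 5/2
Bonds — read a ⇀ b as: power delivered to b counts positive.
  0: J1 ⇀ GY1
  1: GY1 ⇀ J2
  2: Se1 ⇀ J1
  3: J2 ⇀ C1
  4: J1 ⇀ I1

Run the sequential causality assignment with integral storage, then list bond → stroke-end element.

#2 stroke at J1  (Se1 (Se) sets effort on bond)
#0 stroke at GY1  (J1: bond 2 brought effort, rest push out)
#4 stroke at I1  (J1: bond 2 brought effort, rest push out)
#1 stroke at GY1  (through GY1, causality inverts; strokes same side of GY1)
#3 stroke at J2  (closing 0-jn rule on J2)

b0 →GY1
b1 →GY1
b2 →J1
b3 →J2
b4 →I1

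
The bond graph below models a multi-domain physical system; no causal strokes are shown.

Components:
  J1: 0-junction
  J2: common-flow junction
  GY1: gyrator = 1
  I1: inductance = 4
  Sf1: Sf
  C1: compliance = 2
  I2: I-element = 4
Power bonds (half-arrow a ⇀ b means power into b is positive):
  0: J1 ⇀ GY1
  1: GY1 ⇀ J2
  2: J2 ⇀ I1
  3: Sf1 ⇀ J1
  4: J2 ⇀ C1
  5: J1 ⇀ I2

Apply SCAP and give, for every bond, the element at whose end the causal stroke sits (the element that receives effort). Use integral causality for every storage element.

#3 stroke at Sf1  (Sf1 fixes flow; stroke at Sf1)
#2 stroke at I1  (prefer integral on I1)
#1 stroke at J2  (J2: bond 2 brought flow, rest push out)
#4 stroke at J2  (1-jn J2 has f-setter on 2)
#0 stroke at J1  (GY GY1: same side as bond 1)
#5 stroke at I2  (0-jn J1 has e-setter on 0)

#0 →J1
#1 →J2
#2 →I1
#3 →Sf1
#4 →J2
#5 →I2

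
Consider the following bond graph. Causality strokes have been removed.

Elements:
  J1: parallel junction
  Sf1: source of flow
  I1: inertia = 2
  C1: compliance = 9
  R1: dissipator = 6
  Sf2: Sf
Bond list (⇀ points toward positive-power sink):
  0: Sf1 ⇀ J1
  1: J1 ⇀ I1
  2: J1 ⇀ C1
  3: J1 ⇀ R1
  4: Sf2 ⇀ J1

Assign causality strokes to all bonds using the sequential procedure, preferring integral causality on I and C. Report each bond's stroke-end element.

β0 stroke at Sf1
β1 stroke at I1
β2 stroke at J1
β3 stroke at R1
β4 stroke at Sf2

b0 |Sf1  (Sf1: flow source, stroke at near end)
b4 |Sf2  (Sf2 (Sf) sets flow on bond)
b1 |I1  (I1: I, integral causality)
b2 |J1  (C1 outputs effort q/C1)
b3 |R1  (J1: bond 2 brought effort, rest push out)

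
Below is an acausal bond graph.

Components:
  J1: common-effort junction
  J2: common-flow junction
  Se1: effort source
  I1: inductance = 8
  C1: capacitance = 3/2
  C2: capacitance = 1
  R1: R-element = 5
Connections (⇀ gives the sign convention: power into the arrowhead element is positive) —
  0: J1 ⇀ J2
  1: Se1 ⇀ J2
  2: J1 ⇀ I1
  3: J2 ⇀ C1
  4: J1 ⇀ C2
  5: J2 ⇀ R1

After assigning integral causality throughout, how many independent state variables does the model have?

b1 stroke→J2  (source Se1 imposes e)
b2 stroke→I1  (I1 integral (f out))
b3 stroke→J2  (C1 outputs effort q/C1)
b4 stroke→J1  (prefer integral on C2)
b0 stroke→J2  (common-e at J1 fixed by 4)
b5 stroke→R1  (only one flow-in slot at J2)

3  (C1, C2, I1 all integral)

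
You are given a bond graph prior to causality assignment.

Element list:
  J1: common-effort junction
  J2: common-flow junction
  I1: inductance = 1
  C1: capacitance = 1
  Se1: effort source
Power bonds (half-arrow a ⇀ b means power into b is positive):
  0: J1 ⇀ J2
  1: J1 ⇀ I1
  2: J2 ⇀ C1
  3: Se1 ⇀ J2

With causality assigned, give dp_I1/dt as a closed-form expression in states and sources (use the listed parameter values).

#3 →J2  (Se1: effort source, stroke at far end)
#1 →I1  (I1: I, integral causality)
#0 →J1  (only one effort-in slot at J1)
#2 →J2  (common-f at J2 fixed by 0)

dp_I1/dt = -E_Se1 + q_C1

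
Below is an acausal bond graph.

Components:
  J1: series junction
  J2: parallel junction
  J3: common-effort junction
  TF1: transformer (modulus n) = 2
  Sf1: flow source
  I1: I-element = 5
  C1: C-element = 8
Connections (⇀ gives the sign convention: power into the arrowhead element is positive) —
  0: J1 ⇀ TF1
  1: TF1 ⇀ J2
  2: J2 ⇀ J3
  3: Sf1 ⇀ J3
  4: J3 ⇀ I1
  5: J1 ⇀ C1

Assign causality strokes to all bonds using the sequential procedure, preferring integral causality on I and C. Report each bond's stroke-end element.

β3 stroke at Sf1  (source Sf1 imposes f)
β4 stroke at I1  (I1: I, integral causality)
β2 stroke at J3  (J3: last free bond brings effort in)
β1 stroke at J2  (only one effort-in slot at J2)
β0 stroke at TF1  (TF1: transformer flips bond 1)
β5 stroke at J1  (common-f at J1 fixed by 0)

bond 0 stroke at TF1
bond 1 stroke at J2
bond 2 stroke at J3
bond 3 stroke at Sf1
bond 4 stroke at I1
bond 5 stroke at J1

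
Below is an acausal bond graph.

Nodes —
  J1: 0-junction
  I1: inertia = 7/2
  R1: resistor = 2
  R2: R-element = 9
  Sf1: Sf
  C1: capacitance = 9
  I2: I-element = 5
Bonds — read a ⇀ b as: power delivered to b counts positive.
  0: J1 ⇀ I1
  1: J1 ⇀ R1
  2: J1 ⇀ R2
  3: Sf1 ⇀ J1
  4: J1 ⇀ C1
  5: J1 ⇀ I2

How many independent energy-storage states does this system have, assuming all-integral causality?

b3 →Sf1  (Sf1 fixes flow; stroke at Sf1)
b0 →I1  (I1 integral (f out))
b4 →J1  (C1 outputs effort q/C1)
b1 →R1  (J1 effort already set via bond 4)
b2 →R2  (J1 effort already set via bond 4)
b5 →I2  (common-e at J1 fixed by 4)

3  (C1, I1, I2 all integral)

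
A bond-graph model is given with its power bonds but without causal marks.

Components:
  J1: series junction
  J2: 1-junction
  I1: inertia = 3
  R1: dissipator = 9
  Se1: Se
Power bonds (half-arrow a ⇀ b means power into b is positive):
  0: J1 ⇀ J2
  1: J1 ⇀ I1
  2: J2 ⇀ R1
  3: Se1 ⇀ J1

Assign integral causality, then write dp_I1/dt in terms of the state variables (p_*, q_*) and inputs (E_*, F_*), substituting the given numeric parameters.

dp_I1/dt = E_Se1 - 3*p_I1

β3 |J1  (source Se1 imposes e)
β1 |I1  (prefer integral on I1)
β0 |J1  (J1: bond 1 brought flow, rest push out)
β2 |J2  (J2 flow already set via bond 0)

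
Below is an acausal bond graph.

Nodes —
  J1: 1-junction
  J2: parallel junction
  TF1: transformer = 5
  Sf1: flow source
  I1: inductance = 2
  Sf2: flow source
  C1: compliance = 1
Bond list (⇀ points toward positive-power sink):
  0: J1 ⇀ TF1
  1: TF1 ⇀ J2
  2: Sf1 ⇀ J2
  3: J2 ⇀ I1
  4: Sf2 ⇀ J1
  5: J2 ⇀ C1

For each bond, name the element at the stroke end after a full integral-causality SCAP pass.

β2 stroke at Sf1  (Sf1 (Sf) sets flow on bond)
β4 stroke at Sf2  (Sf2: flow source, stroke at near end)
β0 stroke at J1  (J1: bond 4 brought flow, rest push out)
β1 stroke at TF1  (TF1 one-in-one-out from 0)
β3 stroke at I1  (I1: I, integral causality)
β5 stroke at J2  (closing 0-jn rule on J2)

bond 0 stroke at J1
bond 1 stroke at TF1
bond 2 stroke at Sf1
bond 3 stroke at I1
bond 4 stroke at Sf2
bond 5 stroke at J2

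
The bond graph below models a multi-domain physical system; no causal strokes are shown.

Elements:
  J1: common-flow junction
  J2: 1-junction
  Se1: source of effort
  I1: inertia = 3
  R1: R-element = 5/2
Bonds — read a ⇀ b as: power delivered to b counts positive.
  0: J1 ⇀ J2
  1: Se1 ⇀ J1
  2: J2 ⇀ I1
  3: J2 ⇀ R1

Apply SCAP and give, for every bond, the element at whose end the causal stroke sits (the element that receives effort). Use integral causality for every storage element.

β1 →J1  (Se1 fixes effort; stroke away)
β0 →J2  (only one flow-in slot at J1)
β2 →I1  (I1 integral (f out))
β3 →J2  (common-f at J2 fixed by 2)

β0 →J2
β1 →J1
β2 →I1
β3 →J2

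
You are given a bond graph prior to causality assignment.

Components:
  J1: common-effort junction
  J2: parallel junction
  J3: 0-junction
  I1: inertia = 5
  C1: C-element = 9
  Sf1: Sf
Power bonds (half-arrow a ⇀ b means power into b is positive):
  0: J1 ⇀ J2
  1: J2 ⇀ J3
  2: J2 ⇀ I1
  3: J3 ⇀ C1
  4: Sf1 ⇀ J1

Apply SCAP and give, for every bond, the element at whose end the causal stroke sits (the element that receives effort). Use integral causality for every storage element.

bond 0 stroke→J1
bond 1 stroke→J2
bond 2 stroke→I1
bond 3 stroke→J3
bond 4 stroke→Sf1

β4 →Sf1  (Sf1 fixes flow; stroke at Sf1)
β0 →J1  (closing 0-jn rule on J1)
β2 →I1  (prefer integral on I1)
β1 →J2  (only one effort-in slot at J2)
β3 →J3  (closing 0-jn rule on J3)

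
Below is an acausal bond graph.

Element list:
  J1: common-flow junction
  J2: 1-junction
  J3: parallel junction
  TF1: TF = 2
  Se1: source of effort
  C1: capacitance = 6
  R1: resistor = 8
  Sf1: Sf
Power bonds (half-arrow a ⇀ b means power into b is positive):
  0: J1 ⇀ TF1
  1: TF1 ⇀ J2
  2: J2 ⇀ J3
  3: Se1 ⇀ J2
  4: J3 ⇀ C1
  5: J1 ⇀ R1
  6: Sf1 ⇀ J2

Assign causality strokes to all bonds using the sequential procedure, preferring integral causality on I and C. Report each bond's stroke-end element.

#3 →J2  (Se1: effort source, stroke at far end)
#6 →Sf1  (Sf1 fixes flow; stroke at Sf1)
#1 →J2  (J2: bond 6 brought flow, rest push out)
#2 →J2  (common-f at J2 fixed by 6)
#4 →J3  (only one effort-in slot at J3)
#0 →TF1  (TF TF1: opposite of bond 1)
#5 →J1  (J1: bond 0 brought flow, rest push out)

bond 0 |TF1
bond 1 |J2
bond 2 |J2
bond 3 |J2
bond 4 |J3
bond 5 |J1
bond 6 |Sf1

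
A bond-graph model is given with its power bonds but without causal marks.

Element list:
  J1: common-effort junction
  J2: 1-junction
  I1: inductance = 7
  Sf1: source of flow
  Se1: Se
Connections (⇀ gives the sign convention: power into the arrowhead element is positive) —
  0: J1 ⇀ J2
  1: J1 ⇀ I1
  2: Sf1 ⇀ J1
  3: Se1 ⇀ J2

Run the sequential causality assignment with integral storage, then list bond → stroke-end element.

β2 stroke at Sf1  (Sf1 fixes flow; stroke at Sf1)
β3 stroke at J2  (source Se1 imposes e)
β0 stroke at J1  (only one flow-in slot at J2)
β1 stroke at I1  (J1: bond 0 brought effort, rest push out)

β0 |J1
β1 |I1
β2 |Sf1
β3 |J2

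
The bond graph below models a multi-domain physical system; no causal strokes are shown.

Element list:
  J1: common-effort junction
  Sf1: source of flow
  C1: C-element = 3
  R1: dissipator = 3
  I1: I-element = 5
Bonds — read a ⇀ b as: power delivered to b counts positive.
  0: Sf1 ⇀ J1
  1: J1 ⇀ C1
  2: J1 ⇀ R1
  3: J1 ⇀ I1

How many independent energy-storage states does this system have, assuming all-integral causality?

#0 |Sf1  (Sf1 fixes flow; stroke at Sf1)
#1 |J1  (C1 outputs effort q/C1)
#2 |R1  (J1: bond 1 brought effort, rest push out)
#3 |I1  (J1: bond 1 brought effort, rest push out)

2  (C1, I1 all integral)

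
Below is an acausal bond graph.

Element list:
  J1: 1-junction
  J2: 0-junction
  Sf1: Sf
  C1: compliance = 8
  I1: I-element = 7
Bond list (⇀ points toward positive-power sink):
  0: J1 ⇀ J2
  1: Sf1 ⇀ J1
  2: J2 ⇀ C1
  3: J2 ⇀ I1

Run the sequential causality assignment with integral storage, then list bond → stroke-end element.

#0 |J1
#1 |Sf1
#2 |J2
#3 |I1

#1 |Sf1  (Sf1: flow source, stroke at near end)
#0 |J1  (J1: bond 1 brought flow, rest push out)
#2 |J2  (C1 integral (e out))
#3 |I1  (J2 effort already set via bond 2)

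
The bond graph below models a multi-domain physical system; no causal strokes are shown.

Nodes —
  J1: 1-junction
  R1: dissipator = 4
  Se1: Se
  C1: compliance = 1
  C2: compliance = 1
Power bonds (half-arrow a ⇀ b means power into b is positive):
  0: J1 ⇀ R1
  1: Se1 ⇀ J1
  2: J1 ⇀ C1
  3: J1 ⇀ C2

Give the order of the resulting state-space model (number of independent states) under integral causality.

2  (C1, C2 all integral)

β1 →J1  (Se1: effort source, stroke at far end)
β2 →J1  (C1: C, integral causality)
β3 →J1  (C2 integral (e out))
β0 →R1  (J1: last free bond brings flow in)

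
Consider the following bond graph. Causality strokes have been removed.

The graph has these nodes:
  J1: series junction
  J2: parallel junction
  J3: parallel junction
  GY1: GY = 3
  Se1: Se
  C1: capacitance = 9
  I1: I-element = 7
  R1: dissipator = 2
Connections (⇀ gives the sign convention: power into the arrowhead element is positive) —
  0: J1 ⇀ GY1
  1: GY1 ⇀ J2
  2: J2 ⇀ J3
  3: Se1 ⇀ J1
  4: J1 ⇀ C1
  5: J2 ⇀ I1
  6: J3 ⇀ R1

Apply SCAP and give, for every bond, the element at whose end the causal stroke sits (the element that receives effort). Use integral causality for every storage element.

bond 0 →GY1
bond 1 →GY1
bond 2 →J2
bond 3 →J1
bond 4 →J1
bond 5 →I1
bond 6 →J3

bond 3 stroke at J1  (Se1 (Se) sets effort on bond)
bond 4 stroke at J1  (prefer integral on C1)
bond 0 stroke at GY1  (only one flow-in slot at J1)
bond 1 stroke at GY1  (GY1 both-in/both-out from 0)
bond 5 stroke at I1  (I1: I, integral causality)
bond 2 stroke at J2  (J2 needs exactly one e-in)
bond 6 stroke at J3  (only one effort-in slot at J3)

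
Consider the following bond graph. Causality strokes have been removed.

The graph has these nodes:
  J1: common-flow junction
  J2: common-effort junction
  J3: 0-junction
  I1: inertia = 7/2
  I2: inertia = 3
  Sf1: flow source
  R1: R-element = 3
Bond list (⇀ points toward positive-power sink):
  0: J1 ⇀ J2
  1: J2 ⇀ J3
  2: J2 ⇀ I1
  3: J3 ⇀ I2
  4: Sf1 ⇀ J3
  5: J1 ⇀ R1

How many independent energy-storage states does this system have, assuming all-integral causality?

β4 →Sf1  (Sf1: flow source, stroke at near end)
β2 →I1  (I1 integral (f out))
β3 →I2  (I2: I, integral causality)
β1 →J3  (J3: last free bond brings effort in)
β0 →J2  (only one effort-in slot at J2)
β5 →J1  (J1 flow already set via bond 0)

2  (I1, I2 all integral)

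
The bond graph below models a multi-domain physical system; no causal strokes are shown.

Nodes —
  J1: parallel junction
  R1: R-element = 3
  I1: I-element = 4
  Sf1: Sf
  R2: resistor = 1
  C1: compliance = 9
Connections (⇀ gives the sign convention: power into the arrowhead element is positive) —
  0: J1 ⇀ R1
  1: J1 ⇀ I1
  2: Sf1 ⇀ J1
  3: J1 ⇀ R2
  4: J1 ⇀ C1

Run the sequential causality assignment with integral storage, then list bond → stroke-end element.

b2 stroke at Sf1  (Sf1 fixes flow; stroke at Sf1)
b1 stroke at I1  (I1 integral (f out))
b4 stroke at J1  (C1: C, integral causality)
b0 stroke at R1  (J1 effort already set via bond 4)
b3 stroke at R2  (common-e at J1 fixed by 4)

β0 stroke at R1
β1 stroke at I1
β2 stroke at Sf1
β3 stroke at R2
β4 stroke at J1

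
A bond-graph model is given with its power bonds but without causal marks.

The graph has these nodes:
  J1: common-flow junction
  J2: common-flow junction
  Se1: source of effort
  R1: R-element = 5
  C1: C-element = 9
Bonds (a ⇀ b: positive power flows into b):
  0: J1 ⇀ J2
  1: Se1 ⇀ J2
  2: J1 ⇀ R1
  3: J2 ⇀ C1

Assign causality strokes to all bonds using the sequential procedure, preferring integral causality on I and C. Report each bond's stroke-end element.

bond 0 stroke at J1
bond 1 stroke at J2
bond 2 stroke at R1
bond 3 stroke at J2

b1 |J2  (Se1 fixes effort; stroke away)
b3 |J2  (C1 integral (e out))
b0 |J1  (only one flow-in slot at J2)
b2 |R1  (closing 1-jn rule on J1)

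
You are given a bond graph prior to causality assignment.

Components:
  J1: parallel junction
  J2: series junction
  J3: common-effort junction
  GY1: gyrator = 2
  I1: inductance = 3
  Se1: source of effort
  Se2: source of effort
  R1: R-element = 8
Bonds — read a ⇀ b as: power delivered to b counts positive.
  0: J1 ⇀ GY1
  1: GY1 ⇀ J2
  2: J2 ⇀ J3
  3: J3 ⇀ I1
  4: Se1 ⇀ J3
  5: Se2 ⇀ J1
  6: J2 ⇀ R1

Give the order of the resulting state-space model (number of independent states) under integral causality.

1  (I1 all integral)

b4 stroke→J3  (Se1: effort source, stroke at far end)
b5 stroke→J1  (Se2 fixes effort; stroke away)
b0 stroke→GY1  (0-jn J1 has e-setter on 5)
b2 stroke→J2  (common-e at J3 fixed by 4)
b3 stroke→I1  (common-e at J3 fixed by 4)
b1 stroke→GY1  (GY GY1: same side as bond 0)
b6 stroke→J2  (common-f at J2 fixed by 1)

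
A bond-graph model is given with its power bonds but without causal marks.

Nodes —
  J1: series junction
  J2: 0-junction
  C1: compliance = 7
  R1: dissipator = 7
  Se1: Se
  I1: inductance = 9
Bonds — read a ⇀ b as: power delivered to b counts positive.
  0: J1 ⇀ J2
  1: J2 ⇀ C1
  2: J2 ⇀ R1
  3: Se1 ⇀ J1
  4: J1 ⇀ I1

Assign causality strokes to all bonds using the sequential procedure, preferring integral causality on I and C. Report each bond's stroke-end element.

bond 0 |J1
bond 1 |J2
bond 2 |R1
bond 3 |J1
bond 4 |I1

bond 3 |J1  (Se1 (Se) sets effort on bond)
bond 1 |J2  (C1 integral (e out))
bond 0 |J1  (common-e at J2 fixed by 1)
bond 2 |R1  (J2 effort already set via bond 1)
bond 4 |I1  (J1 needs exactly one f-in)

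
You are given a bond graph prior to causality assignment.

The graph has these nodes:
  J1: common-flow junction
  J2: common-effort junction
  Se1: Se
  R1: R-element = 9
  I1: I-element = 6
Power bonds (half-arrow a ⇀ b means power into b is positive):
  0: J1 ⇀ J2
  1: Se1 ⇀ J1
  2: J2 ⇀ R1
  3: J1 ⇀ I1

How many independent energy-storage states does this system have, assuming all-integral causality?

b1 →J1  (Se1 fixes effort; stroke away)
b3 →I1  (I1: I, integral causality)
b0 →J1  (common-f at J1 fixed by 3)
b2 →J2  (closing 0-jn rule on J2)

1  (I1 all integral)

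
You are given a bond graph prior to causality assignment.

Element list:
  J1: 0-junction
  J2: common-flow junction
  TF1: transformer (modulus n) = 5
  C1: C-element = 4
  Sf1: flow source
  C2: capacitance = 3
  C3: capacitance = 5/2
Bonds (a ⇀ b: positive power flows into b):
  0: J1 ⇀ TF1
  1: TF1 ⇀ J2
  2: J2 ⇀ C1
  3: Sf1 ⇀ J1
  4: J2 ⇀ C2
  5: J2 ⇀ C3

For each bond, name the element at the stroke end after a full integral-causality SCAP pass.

β0 |J1
β1 |TF1
β2 |J2
β3 |Sf1
β4 |J2
β5 |J2

b3 stroke→Sf1  (Sf1 fixes flow; stroke at Sf1)
b0 stroke→J1  (J1 needs exactly one e-in)
b1 stroke→TF1  (TF1 one-in-one-out from 0)
b2 stroke→J2  (J2: bond 1 brought flow, rest push out)
b4 stroke→J2  (J2 flow already set via bond 1)
b5 stroke→J2  (common-f at J2 fixed by 1)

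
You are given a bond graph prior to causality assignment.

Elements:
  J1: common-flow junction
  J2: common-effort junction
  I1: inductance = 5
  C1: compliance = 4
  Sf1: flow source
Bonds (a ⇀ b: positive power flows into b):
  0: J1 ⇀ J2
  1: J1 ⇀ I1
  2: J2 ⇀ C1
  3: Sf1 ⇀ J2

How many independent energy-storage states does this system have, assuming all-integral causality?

#3 →Sf1  (Sf1 fixes flow; stroke at Sf1)
#1 →I1  (I1: I, integral causality)
#0 →J1  (J1: bond 1 brought flow, rest push out)
#2 →J2  (only one effort-in slot at J2)

2  (C1, I1 all integral)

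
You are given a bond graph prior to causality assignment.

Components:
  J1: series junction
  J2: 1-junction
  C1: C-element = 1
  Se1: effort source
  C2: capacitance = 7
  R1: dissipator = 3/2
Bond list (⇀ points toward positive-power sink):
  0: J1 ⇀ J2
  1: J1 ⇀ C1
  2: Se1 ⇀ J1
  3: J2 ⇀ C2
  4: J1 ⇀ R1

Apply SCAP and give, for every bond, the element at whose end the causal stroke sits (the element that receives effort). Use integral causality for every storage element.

b0 →J1
b1 →J1
b2 →J1
b3 →J2
b4 →R1

#2 stroke at J1  (source Se1 imposes e)
#1 stroke at J1  (C1 integral (e out))
#3 stroke at J2  (prefer integral on C2)
#0 stroke at J1  (only one flow-in slot at J2)
#4 stroke at R1  (closing 1-jn rule on J1)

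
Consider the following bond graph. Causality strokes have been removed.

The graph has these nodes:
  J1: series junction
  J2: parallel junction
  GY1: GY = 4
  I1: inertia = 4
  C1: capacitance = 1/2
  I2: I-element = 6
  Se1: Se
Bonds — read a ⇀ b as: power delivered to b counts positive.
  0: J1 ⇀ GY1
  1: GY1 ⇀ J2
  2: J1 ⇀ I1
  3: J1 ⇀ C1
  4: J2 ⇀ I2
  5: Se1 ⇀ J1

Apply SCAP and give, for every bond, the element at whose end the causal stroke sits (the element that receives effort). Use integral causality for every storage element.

β0 →J1
β1 →J2
β2 →I1
β3 →J1
β4 →I2
β5 →J1

#5 stroke→J1  (Se1 fixes effort; stroke away)
#2 stroke→I1  (prefer integral on I1)
#0 stroke→J1  (J1: bond 2 brought flow, rest push out)
#3 stroke→J1  (1-jn J1 has f-setter on 2)
#1 stroke→J2  (GY1 both-in/both-out from 0)
#4 stroke→I2  (0-jn J2 has e-setter on 1)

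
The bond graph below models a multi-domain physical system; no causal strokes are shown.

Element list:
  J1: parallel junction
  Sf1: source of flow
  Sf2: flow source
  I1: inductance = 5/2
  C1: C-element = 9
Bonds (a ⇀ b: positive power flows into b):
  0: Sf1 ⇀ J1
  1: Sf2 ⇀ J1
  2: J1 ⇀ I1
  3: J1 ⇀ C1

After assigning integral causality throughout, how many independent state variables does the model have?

β0 stroke→Sf1  (Sf1 fixes flow; stroke at Sf1)
β1 stroke→Sf2  (Sf2 (Sf) sets flow on bond)
β2 stroke→I1  (I1: I, integral causality)
β3 stroke→J1  (J1: last free bond brings effort in)

2  (C1, I1 all integral)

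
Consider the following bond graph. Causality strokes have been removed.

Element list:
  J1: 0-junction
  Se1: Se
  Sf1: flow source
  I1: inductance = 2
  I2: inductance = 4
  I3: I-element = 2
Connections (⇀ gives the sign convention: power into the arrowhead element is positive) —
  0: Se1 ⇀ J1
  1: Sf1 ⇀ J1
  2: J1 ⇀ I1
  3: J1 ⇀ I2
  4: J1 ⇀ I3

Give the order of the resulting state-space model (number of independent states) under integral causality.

3  (I1, I2, I3 all integral)

#0 |J1  (source Se1 imposes e)
#1 |Sf1  (Sf1 fixes flow; stroke at Sf1)
#2 |I1  (0-jn J1 has e-setter on 0)
#3 |I2  (J1: bond 0 brought effort, rest push out)
#4 |I3  (common-e at J1 fixed by 0)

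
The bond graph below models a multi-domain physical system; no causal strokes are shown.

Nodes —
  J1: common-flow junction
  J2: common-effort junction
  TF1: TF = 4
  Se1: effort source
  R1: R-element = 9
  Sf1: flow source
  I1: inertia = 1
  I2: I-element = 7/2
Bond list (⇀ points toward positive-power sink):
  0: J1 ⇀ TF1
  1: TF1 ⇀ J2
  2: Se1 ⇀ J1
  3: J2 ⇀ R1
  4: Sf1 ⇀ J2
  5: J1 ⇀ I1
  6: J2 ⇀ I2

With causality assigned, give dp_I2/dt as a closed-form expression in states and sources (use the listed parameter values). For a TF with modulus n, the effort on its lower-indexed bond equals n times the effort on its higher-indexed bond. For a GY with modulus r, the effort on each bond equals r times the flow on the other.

dp_I2/dt = 9*F_Sf1 + 36*p_I1 - 18*p_I2/7

β2 stroke→J1  (source Se1 imposes e)
β4 stroke→Sf1  (source Sf1 imposes f)
β5 stroke→I1  (I1: I, integral causality)
β0 stroke→J1  (1-jn J1 has f-setter on 5)
β1 stroke→TF1  (TF1 one-in-one-out from 0)
β6 stroke→I2  (I2 integral (f out))
β3 stroke→J2  (J2: last free bond brings effort in)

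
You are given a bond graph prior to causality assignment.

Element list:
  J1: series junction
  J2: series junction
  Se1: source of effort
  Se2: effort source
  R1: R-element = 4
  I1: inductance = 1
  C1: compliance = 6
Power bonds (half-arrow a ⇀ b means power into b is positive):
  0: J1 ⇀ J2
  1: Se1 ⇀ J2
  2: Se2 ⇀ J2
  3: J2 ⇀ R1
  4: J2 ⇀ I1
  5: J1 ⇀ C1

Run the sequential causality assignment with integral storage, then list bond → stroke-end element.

b1 |J2  (Se1: effort source, stroke at far end)
b2 |J2  (Se2 (Se) sets effort on bond)
b4 |I1  (I1: I, integral causality)
b0 |J2  (J2 flow already set via bond 4)
b3 |J2  (common-f at J2 fixed by 4)
b5 |J1  (1-jn J1 has f-setter on 0)

b0 stroke→J2
b1 stroke→J2
b2 stroke→J2
b3 stroke→J2
b4 stroke→I1
b5 stroke→J1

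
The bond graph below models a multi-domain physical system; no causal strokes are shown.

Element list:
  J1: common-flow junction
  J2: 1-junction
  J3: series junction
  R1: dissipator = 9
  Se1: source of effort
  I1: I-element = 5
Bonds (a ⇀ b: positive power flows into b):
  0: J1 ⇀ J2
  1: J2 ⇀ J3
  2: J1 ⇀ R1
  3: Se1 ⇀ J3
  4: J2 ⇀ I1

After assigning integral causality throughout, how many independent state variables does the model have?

bond 3 |J3  (source Se1 imposes e)
bond 1 |J2  (closing 1-jn rule on J3)
bond 4 |I1  (I1 outputs flow p/I1)
bond 0 |J2  (common-f at J2 fixed by 4)
bond 2 |J1  (J1 flow already set via bond 0)

1  (I1 all integral)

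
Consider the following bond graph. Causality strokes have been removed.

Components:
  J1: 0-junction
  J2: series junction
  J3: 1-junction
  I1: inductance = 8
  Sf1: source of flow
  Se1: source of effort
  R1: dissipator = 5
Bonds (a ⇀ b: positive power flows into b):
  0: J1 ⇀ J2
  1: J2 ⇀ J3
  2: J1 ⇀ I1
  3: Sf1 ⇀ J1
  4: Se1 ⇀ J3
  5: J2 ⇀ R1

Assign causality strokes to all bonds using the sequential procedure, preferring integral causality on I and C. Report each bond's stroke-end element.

#0 stroke at J1
#1 stroke at J2
#2 stroke at I1
#3 stroke at Sf1
#4 stroke at J3
#5 stroke at J2

β3 →Sf1  (source Sf1 imposes f)
β4 →J3  (Se1: effort source, stroke at far end)
β1 →J2  (closing 1-jn rule on J3)
β2 →I1  (I1 integral (f out))
β0 →J1  (J1 needs exactly one e-in)
β5 →J2  (J2 flow already set via bond 0)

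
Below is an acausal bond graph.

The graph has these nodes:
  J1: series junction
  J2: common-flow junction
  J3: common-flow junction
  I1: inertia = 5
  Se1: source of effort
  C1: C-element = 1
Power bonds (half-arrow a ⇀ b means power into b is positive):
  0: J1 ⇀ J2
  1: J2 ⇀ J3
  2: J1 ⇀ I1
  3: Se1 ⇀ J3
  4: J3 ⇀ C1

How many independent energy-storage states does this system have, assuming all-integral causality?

bond 3 stroke at J3  (Se1: effort source, stroke at far end)
bond 2 stroke at I1  (I1: I, integral causality)
bond 0 stroke at J1  (J1: bond 2 brought flow, rest push out)
bond 1 stroke at J2  (J2: bond 0 brought flow, rest push out)
bond 4 stroke at J3  (J3 flow already set via bond 1)

2  (C1, I1 all integral)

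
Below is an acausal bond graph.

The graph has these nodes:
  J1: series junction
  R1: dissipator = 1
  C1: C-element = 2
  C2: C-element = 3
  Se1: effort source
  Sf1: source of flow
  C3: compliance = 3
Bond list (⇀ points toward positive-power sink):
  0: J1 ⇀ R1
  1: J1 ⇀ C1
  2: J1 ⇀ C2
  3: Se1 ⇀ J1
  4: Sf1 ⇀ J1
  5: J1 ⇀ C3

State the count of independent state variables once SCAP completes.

#3 stroke→J1  (Se1 fixes effort; stroke away)
#4 stroke→Sf1  (Sf1 (Sf) sets flow on bond)
#0 stroke→J1  (J1: bond 4 brought flow, rest push out)
#1 stroke→J1  (J1: bond 4 brought flow, rest push out)
#2 stroke→J1  (J1: bond 4 brought flow, rest push out)
#5 stroke→J1  (J1: bond 4 brought flow, rest push out)

3  (C1, C2, C3 all integral)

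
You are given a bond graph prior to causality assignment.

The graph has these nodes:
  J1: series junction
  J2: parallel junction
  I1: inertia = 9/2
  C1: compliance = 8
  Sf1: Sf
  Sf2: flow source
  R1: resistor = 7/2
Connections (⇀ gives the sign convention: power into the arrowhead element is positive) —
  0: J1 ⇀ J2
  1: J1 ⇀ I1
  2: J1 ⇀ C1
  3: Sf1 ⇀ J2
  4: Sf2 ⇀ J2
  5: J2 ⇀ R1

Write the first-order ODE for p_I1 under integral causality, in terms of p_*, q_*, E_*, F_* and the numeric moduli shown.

β3 |Sf1  (Sf1 (Sf) sets flow on bond)
β4 |Sf2  (Sf2 fixes flow; stroke at Sf2)
β1 |I1  (I1 outputs flow p/I1)
β0 |J1  (common-f at J1 fixed by 1)
β2 |J1  (J1: bond 1 brought flow, rest push out)
β5 |J2  (closing 0-jn rule on J2)

dp_I1/dt = -7*F_Sf1/2 - 7*F_Sf2/2 - 7*p_I1/9 - q_C1/8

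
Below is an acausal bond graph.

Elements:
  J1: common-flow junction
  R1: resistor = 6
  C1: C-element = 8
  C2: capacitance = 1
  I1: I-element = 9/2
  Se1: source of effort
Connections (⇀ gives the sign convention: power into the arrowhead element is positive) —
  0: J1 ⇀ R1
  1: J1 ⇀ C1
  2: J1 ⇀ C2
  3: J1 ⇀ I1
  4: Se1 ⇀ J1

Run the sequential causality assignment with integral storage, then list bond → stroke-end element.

bond 4 →J1  (Se1 fixes effort; stroke away)
bond 1 →J1  (C1: C, integral causality)
bond 2 →J1  (C2 integral (e out))
bond 3 →I1  (I1 integral (f out))
bond 0 →J1  (J1 flow already set via bond 3)

β0 stroke at J1
β1 stroke at J1
β2 stroke at J1
β3 stroke at I1
β4 stroke at J1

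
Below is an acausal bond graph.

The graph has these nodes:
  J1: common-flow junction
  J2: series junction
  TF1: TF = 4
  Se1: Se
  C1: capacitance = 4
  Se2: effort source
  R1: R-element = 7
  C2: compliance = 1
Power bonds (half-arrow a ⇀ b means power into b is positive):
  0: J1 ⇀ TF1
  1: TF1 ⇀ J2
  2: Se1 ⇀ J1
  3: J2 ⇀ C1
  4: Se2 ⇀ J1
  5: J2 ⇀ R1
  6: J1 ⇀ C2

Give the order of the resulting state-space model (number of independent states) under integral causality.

#2 stroke at J1  (Se1 (Se) sets effort on bond)
#4 stroke at J1  (source Se2 imposes e)
#3 stroke at J2  (C1 integral (e out))
#6 stroke at J1  (prefer integral on C2)
#0 stroke at TF1  (J1 needs exactly one f-in)
#1 stroke at J2  (TF1 one-in-one-out from 0)
#5 stroke at R1  (only one flow-in slot at J2)

2  (C1, C2 all integral)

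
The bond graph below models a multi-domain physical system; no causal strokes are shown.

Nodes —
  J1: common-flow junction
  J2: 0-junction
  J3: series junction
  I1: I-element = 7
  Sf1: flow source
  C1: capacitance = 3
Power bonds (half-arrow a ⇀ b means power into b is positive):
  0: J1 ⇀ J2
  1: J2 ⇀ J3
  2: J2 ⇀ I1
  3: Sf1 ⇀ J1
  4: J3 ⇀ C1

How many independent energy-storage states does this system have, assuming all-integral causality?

bond 3 stroke→Sf1  (Sf1 fixes flow; stroke at Sf1)
bond 0 stroke→J1  (common-f at J1 fixed by 3)
bond 2 stroke→I1  (prefer integral on I1)
bond 1 stroke→J2  (closing 0-jn rule on J2)
bond 4 stroke→J3  (J3 flow already set via bond 1)

2  (C1, I1 all integral)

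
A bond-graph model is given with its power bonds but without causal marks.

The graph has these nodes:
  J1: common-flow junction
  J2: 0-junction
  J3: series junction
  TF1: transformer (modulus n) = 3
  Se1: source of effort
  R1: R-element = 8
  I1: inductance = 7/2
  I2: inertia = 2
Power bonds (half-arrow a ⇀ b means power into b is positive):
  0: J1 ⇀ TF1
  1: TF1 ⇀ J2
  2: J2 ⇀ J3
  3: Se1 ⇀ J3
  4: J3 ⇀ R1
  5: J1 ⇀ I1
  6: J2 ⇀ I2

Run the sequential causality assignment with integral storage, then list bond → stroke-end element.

b3 stroke at J3  (Se1 (Se) sets effort on bond)
b5 stroke at I1  (prefer integral on I1)
b0 stroke at J1  (1-jn J1 has f-setter on 5)
b1 stroke at TF1  (TF1 one-in-one-out from 0)
b6 stroke at I2  (prefer integral on I2)
b2 stroke at J2  (only one effort-in slot at J2)
b4 stroke at J3  (1-jn J3 has f-setter on 2)

#0 |J1
#1 |TF1
#2 |J2
#3 |J3
#4 |J3
#5 |I1
#6 |I2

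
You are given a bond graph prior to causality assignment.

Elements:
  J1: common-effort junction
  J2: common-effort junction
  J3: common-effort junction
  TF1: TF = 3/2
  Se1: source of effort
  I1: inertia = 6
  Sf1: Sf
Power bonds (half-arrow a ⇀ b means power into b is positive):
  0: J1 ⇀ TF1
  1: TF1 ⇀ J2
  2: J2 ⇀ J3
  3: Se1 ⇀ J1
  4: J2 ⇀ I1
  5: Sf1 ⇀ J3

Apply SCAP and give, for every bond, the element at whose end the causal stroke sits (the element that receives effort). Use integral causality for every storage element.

b0 stroke at TF1
b1 stroke at J2
b2 stroke at J3
b3 stroke at J1
b4 stroke at I1
b5 stroke at Sf1

b3 stroke→J1  (Se1 fixes effort; stroke away)
b5 stroke→Sf1  (source Sf1 imposes f)
b0 stroke→TF1  (0-jn J1 has e-setter on 3)
b2 stroke→J3  (J3 needs exactly one e-in)
b1 stroke→J2  (TF TF1: opposite of bond 0)
b4 stroke→I1  (J2: bond 1 brought effort, rest push out)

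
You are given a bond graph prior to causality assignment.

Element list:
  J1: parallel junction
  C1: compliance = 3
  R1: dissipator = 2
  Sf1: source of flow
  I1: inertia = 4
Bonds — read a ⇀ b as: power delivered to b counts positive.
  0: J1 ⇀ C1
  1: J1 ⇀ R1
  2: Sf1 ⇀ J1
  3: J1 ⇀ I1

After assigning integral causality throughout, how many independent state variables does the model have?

2  (C1, I1 all integral)

#2 stroke→Sf1  (Sf1 (Sf) sets flow on bond)
#0 stroke→J1  (C1 outputs effort q/C1)
#1 stroke→R1  (J1: bond 0 brought effort, rest push out)
#3 stroke→I1  (J1: bond 0 brought effort, rest push out)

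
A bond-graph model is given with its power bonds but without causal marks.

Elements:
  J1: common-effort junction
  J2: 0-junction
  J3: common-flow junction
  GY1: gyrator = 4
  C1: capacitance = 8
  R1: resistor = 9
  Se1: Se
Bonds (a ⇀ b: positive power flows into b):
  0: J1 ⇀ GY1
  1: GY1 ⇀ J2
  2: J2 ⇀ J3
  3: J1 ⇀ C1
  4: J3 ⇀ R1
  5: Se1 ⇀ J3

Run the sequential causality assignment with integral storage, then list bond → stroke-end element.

#5 |J3  (Se1: effort source, stroke at far end)
#3 |J1  (C1 outputs effort q/C1)
#0 |GY1  (common-e at J1 fixed by 3)
#1 |GY1  (GY1: gyrator matches bond 0)
#2 |J2  (closing 0-jn rule on J2)
#4 |J3  (common-f at J3 fixed by 2)

b0 stroke at GY1
b1 stroke at GY1
b2 stroke at J2
b3 stroke at J1
b4 stroke at J3
b5 stroke at J3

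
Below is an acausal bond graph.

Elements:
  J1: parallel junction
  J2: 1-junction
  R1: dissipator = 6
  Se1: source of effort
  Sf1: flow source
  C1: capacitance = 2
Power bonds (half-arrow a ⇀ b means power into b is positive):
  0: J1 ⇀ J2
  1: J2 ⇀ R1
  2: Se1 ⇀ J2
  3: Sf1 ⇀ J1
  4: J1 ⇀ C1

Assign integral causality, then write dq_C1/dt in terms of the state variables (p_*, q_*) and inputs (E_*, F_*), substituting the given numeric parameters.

dq_C1/dt = -E_Se1/6 + F_Sf1 - q_C1/12

bond 2 |J2  (source Se1 imposes e)
bond 3 |Sf1  (Sf1: flow source, stroke at near end)
bond 4 |J1  (C1: C, integral causality)
bond 0 |J2  (J1: bond 4 brought effort, rest push out)
bond 1 |R1  (J2 needs exactly one f-in)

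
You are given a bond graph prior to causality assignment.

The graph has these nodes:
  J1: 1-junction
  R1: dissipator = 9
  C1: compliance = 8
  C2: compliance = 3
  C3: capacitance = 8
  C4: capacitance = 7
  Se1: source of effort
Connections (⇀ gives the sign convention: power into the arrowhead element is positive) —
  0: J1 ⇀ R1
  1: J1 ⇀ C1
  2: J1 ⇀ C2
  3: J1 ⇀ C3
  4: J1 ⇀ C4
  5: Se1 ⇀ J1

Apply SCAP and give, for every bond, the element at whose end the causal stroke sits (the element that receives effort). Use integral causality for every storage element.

bond 0 stroke→R1
bond 1 stroke→J1
bond 2 stroke→J1
bond 3 stroke→J1
bond 4 stroke→J1
bond 5 stroke→J1

β5 |J1  (source Se1 imposes e)
β1 |J1  (C1 outputs effort q/C1)
β2 |J1  (prefer integral on C2)
β3 |J1  (prefer integral on C3)
β4 |J1  (prefer integral on C4)
β0 |R1  (J1: last free bond brings flow in)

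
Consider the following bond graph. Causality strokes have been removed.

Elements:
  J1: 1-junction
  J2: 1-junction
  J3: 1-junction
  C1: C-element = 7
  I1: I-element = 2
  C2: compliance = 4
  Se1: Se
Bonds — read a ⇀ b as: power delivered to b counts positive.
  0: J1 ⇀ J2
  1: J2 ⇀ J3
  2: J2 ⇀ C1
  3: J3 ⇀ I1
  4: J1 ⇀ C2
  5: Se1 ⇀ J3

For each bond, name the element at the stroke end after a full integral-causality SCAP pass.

bond 0 stroke→J2
bond 1 stroke→J3
bond 2 stroke→J2
bond 3 stroke→I1
bond 4 stroke→J1
bond 5 stroke→J3

bond 5 →J3  (Se1: effort source, stroke at far end)
bond 2 →J2  (C1: C, integral causality)
bond 3 →I1  (I1: I, integral causality)
bond 1 →J3  (J3 flow already set via bond 3)
bond 0 →J2  (common-f at J2 fixed by 1)
bond 4 →J1  (J1: bond 0 brought flow, rest push out)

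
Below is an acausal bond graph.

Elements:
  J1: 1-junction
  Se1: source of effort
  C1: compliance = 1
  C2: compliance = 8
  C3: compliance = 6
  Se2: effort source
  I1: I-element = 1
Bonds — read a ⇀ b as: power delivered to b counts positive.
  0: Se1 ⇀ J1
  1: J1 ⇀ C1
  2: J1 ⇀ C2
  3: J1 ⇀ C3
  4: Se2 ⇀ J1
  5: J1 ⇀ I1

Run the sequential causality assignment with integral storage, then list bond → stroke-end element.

bond 0 →J1  (Se1 (Se) sets effort on bond)
bond 4 →J1  (Se2: effort source, stroke at far end)
bond 1 →J1  (C1 integral (e out))
bond 2 →J1  (C2 outputs effort q/C2)
bond 3 →J1  (C3 outputs effort q/C3)
bond 5 →I1  (J1 needs exactly one f-in)

bond 0 |J1
bond 1 |J1
bond 2 |J1
bond 3 |J1
bond 4 |J1
bond 5 |I1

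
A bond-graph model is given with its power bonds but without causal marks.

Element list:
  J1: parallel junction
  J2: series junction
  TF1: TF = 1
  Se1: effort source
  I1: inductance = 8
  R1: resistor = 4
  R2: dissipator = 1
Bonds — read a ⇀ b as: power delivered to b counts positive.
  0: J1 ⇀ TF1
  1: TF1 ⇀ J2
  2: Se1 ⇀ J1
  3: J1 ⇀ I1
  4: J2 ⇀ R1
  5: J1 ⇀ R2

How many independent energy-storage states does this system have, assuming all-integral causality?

β2 stroke at J1  (Se1: effort source, stroke at far end)
β0 stroke at TF1  (J1: bond 2 brought effort, rest push out)
β3 stroke at I1  (0-jn J1 has e-setter on 2)
β5 stroke at R2  (J1 effort already set via bond 2)
β1 stroke at J2  (TF1: transformer flips bond 0)
β4 stroke at R1  (J2 needs exactly one f-in)

1  (I1 all integral)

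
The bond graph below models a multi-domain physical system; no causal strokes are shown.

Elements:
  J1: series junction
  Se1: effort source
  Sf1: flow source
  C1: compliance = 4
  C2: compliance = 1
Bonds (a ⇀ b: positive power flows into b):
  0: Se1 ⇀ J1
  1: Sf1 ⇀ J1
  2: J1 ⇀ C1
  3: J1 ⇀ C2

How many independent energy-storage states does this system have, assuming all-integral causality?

b0 stroke→J1  (source Se1 imposes e)
b1 stroke→Sf1  (Sf1 (Sf) sets flow on bond)
b2 stroke→J1  (J1: bond 1 brought flow, rest push out)
b3 stroke→J1  (1-jn J1 has f-setter on 1)

2  (C1, C2 all integral)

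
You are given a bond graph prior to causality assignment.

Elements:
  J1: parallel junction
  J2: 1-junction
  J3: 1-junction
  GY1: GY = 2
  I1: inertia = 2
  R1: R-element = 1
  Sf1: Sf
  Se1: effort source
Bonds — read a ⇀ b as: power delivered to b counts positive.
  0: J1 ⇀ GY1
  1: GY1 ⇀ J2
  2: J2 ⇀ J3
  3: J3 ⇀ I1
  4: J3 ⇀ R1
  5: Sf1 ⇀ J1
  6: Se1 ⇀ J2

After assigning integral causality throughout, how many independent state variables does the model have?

1  (I1 all integral)

#5 →Sf1  (source Sf1 imposes f)
#6 →J2  (Se1 fixes effort; stroke away)
#0 →J1  (J1: last free bond brings effort in)
#1 →J2  (GY GY1: same side as bond 0)
#2 →J3  (closing 1-jn rule on J2)
#3 →I1  (I1: I, integral causality)
#4 →J3  (1-jn J3 has f-setter on 3)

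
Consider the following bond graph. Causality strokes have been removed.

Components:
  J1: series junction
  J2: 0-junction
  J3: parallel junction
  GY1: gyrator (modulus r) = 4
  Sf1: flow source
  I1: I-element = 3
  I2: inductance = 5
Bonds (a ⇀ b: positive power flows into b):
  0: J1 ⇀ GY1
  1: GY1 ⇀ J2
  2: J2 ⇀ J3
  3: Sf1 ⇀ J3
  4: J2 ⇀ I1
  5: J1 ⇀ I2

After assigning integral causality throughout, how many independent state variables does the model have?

2  (I1, I2 all integral)

b3 |Sf1  (Sf1 fixes flow; stroke at Sf1)
b2 |J3  (only one effort-in slot at J3)
b4 |I1  (I1: I, integral causality)
b1 |J2  (J2: last free bond brings effort in)
b0 |J1  (through GY1, causality inverts; strokes same side of GY1)
b5 |I2  (J1: last free bond brings flow in)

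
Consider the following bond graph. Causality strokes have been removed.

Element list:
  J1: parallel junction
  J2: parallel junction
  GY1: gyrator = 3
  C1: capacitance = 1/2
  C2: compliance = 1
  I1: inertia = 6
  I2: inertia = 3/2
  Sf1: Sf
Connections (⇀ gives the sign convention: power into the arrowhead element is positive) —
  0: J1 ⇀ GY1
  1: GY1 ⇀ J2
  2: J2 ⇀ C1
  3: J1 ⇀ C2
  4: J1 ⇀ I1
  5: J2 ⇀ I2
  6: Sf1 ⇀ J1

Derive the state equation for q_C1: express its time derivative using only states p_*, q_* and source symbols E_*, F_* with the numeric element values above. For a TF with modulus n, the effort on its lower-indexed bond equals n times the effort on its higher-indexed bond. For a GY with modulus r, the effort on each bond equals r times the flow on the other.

bond 6 |Sf1  (Sf1 fixes flow; stroke at Sf1)
bond 2 |J2  (C1 outputs effort q/C1)
bond 1 |GY1  (common-e at J2 fixed by 2)
bond 5 |I2  (J2 effort already set via bond 2)
bond 0 |GY1  (through GY1, causality inverts; strokes same side of GY1)
bond 3 |J1  (C2: C, integral causality)
bond 4 |I1  (common-e at J1 fixed by 3)

dq_C1/dt = -2*p_I2/3 + q_C2/3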